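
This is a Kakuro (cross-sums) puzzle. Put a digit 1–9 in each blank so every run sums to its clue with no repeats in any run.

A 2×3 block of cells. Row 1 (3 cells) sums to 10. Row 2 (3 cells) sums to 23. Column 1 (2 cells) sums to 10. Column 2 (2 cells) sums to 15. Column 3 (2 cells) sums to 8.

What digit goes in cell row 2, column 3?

6

23 in 3 cells must be {6,8,9}.
The 23 across and the 8 down share only 6, so (2,3) = 6.
(1,3) = 8 − 6 = 2 completes the 8 down.
Given what's placed, (1,2) must be 7 to fit the 10 across and 15 down.
(2,2) = 15 − 7 = 8 completes the 15 down.
(1,1) = 10 − 9 = 1 completes the 10 across.
(2,1) = 23 − 14 = 9 completes the 23 across.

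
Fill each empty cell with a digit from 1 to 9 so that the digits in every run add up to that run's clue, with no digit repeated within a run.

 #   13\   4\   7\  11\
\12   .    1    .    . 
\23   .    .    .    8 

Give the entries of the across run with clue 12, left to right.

4 in 2 cells must be {1,3}.
R1C4 = 11 − 8 = 3 completes the 11 down.
R2C2 = 4 − 1 = 3 completes the 4 down.
R2C3 = 5: the only remaining digit allowed by both the 23 across and the 7 down.
Given what's placed, R1C1 must be 6 to fit the 12 across and 13 down.
R1C3 = 12 − 10 = 2 completes the 12 across.
R2C1 = 23 − 16 = 7 completes the 23 across.

6, 1, 2, 3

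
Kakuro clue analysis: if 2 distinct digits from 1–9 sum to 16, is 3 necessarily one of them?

No

The only way to make 16 from 2 distinct digits is {7,9}, which does not contain 3.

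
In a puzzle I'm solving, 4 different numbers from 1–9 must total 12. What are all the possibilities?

{1,2,3,6}; {1,2,4,5}

4 distinct digits from 1–9 sum between 10 and 30.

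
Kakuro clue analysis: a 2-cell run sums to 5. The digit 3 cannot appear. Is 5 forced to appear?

No

The only way to make 5 from 2 distinct digits under that restriction is {1,4}, which does not contain 5.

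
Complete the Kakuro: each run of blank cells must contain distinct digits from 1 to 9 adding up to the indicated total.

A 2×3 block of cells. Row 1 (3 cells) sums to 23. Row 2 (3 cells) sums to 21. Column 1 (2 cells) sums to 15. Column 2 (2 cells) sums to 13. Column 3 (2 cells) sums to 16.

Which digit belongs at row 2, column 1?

9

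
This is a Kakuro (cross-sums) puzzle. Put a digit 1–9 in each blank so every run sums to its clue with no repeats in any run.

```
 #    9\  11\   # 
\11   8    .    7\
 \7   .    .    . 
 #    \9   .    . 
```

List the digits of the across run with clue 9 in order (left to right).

7 in 3 cells must be {1,2,4}.
R1C2 = 11 − 8 = 3 completes the 11 across.
R2C1 = 9 − 8 = 1 completes the 9 down.
Given what's placed, R2C2 must be 2 to fit the 7 across and 11 down.
R2C3 = 7 − 3 = 4 completes the 7 across.
R3C2 = 11 − 5 = 6 completes the 11 down.
R3C3 = 9 − 6 = 3 completes the 9 across.

6, 3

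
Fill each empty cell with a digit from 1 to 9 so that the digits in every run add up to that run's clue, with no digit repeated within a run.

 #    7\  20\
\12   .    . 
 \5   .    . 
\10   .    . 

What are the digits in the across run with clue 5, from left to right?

7 in 3 cells must be {1,2,4}.
The 12 across and the 7 down share only 4, so R1C1 = 4.
R1C2 = 12 − 4 = 8 completes the 12 across.
Given what's placed, R2C2 must be 3 to fit the 5 across and 20 down.
R3C2 = 20 − 11 = 9 completes the 20 down.
R2C1 = 5 − 3 = 2 completes the 5 across.
R3C1 = 10 − 9 = 1 completes the 10 across.

2, 3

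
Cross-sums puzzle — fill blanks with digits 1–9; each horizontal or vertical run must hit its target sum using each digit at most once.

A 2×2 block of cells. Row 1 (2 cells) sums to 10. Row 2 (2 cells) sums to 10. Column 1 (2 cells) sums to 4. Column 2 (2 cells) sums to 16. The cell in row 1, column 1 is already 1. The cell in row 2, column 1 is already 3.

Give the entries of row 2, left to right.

4 in 2 cells must be {1,3}; 16 in 2 cells must be {7,9}.
(1,2) = 10 − 1 = 9 completes the 10 across.
(2,2) = 10 − 3 = 7 completes the 10 across.

3, 7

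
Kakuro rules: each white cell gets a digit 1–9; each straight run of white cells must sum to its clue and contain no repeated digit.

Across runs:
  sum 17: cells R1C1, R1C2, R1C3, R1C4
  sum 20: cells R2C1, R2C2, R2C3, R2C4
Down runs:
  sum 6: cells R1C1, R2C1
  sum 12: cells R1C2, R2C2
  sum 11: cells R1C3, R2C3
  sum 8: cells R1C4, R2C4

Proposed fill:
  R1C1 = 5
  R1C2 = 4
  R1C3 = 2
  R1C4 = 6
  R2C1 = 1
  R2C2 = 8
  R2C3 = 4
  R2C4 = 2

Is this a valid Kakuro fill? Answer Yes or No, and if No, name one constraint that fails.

No — the down run R1C3–R2C3 sums to 6, not 11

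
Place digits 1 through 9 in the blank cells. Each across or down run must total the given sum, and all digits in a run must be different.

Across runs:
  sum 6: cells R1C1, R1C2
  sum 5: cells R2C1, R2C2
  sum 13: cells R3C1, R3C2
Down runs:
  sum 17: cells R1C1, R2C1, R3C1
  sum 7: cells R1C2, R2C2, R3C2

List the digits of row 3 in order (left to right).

9 4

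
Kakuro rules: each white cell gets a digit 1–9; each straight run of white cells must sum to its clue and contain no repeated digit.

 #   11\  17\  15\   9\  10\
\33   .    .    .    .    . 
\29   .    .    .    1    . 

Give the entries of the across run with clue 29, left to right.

4 8 9 1 7

17 in 2 cells must be {8,9}.
R1C4 = 9 − 1 = 8 completes the 9 down.
R1C2 = 9: the only remaining digit allowed by both the 33 across and the 17 down.
R2C2 = 17 − 9 = 8 completes the 17 down.
Nothing is forced directly, so branch on R1C3, whose candidates are 6 or 7. If R1C3 = 7: then R2C3 would have to be in {4,5,6,7,9} for the 29 across but in {8} for the 15 down — contradiction. So R1C3 = 6.
R2C3 = 15 − 6 = 9 completes the 15 down.
Nothing is forced directly, so branch on R1C1, whose candidates are 3 or 7. If R1C1 = 3: that forces R1C5 = 7, after which R2C1 would have to be in {4,5,6,7} for the 29 across but in {8} for the 11 down — contradiction. So R1C1 = 7.
R1C5 = 33 − 30 = 3 completes the 33 across.
R2C1 = 11 − 7 = 4 completes the 11 down.
R2C5 = 29 − 22 = 7 completes the 29 across.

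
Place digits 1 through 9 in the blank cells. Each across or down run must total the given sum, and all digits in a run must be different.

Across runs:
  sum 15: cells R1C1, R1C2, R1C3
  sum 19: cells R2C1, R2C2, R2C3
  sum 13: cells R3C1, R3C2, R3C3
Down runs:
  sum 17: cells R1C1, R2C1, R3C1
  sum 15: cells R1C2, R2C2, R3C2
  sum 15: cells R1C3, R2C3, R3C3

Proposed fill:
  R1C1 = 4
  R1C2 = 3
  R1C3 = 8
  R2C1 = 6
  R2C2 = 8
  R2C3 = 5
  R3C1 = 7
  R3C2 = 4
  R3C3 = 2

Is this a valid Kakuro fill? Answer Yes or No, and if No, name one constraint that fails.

Across: 4+3+8=15; 6+8+5=19; 7+4+2=13. Down: 4+6+7=17; 3+8+4=15; 8+5+2=15. No digit repeats within any run.

Yes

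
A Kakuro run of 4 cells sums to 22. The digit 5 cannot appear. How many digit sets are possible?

4 distinct digits from 1–9 sum between 10 and 30.
Dropping sets that contain 5.
Enumerating: {1,4,8,9}, {1,6,7,8}, {2,3,8,9}, {2,4,7,9}, {3,4,6,9}, {3,4,7,8}.

6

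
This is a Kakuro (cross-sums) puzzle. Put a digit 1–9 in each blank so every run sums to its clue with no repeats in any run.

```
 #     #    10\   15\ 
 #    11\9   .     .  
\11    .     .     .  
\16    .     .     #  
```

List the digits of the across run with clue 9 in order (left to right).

2, 7

16 in 2 cells must be {7,9}.
The 16 across and the 10 down share only 7, so R3C2 = 7.
R3C1 = 16 − 7 = 9 completes the 16 across.
R2C1 = 11 − 9 = 2 completes the 11 down.
R2C2 = 1: the only remaining digit allowed by both the 11 across and the 10 down.
R2C3 = 11 − 3 = 8 completes the 11 across.
R1C2 = 10 − 8 = 2 completes the 10 down.
R1C3 = 9 − 2 = 7 completes the 9 across.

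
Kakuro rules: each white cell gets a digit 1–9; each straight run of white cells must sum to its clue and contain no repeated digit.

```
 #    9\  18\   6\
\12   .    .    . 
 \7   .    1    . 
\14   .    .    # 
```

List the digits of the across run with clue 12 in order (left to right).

1 9 2

7 in 3 cells must be {1,2,4}.
Nothing is forced directly, so branch on R3C1, whose candidates are 5 or 6. If R3C1 = 5: then R2C1 would have to be in {2,4} for the 7 across but in {1,3} for the 9 down — contradiction. So R3C1 = 6.
R2C1 = 2: the only remaining digit allowed by both the 7 across and the 9 down.
R2C3 = 7 − 3 = 4 completes the 7 across.
R3C2 = 14 − 6 = 8 completes the 14 across.
R1C1 = 9 − 8 = 1 completes the 9 down.
R1C2 = 18 − 9 = 9 completes the 18 down.
R1C3 = 12 − 10 = 2 completes the 12 across.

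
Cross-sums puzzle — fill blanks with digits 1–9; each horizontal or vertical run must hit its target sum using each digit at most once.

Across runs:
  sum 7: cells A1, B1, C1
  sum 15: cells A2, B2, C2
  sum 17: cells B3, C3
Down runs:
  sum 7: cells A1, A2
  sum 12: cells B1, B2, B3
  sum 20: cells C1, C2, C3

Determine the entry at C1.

4

7 in 3 cells must be {1,2,4}; 17 in 2 cells must be {8,9}.
Only 4 fits C1 under both its across sum 7 and down sum 20.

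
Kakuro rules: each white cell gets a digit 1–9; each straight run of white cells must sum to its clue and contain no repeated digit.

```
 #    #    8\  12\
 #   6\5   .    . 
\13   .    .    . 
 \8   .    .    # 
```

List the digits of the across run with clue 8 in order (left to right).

5 3

Nothing is forced directly, so branch on R1C3, whose candidates are 3 or 4. If R1C3 = 3: that forces R1C2 = 2, R2C3 = 9, R2C1 = 1, after which R2C2 would have to be in {3} for the 13 across but in {1,5} for the 8 down — contradiction. So R1C3 = 4.
R1C2 = 5 − 4 = 1 completes the 5 across.
R2C3 = 12 − 4 = 8 completes the 12 down.
No cell is forced outright now. R2C1 can only be 1 or 2 or 4 (the digits allowed by both its 13 across and its 6 down). If R2C1 = 2: that forces R2C2 = 3, after which R3C1 would have to be in {1,2,3,5,6,7} for the 8 across but in {4} for the 6 down — contradiction. If R2C1 = 4: then R2C2 would have to be in {1} for the 13 across but in {2,3,4,5} for the 8 down — contradiction. So R2C1 = 1.
R2C2 = 13 − 9 = 4 completes the 13 across.
R3C1 = 6 − 1 = 5 completes the 6 down.
R3C2 = 8 − 5 = 3 completes the 8 across.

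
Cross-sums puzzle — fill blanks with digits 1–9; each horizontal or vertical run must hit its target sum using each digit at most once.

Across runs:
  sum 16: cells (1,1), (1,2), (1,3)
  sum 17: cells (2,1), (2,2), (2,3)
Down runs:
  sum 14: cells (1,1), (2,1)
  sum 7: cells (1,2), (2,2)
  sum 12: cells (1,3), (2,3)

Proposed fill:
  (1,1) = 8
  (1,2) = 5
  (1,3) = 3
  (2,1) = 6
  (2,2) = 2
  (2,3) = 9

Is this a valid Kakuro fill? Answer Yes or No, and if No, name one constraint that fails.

Yes

Across: 8+5+3=16; 6+2+9=17. Down: 8+6=14; 5+2=7; 3+9=12. No digit repeats within any run.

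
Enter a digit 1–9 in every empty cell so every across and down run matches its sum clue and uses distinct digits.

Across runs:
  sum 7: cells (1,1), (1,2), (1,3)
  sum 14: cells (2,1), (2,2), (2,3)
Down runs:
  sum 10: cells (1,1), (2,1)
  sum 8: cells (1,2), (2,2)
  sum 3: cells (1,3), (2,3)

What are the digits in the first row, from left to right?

4 1 2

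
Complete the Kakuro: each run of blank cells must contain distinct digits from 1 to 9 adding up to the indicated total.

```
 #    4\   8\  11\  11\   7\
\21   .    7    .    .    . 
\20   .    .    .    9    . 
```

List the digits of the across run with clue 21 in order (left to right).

4 in 2 cells must be {1,3}.
R1C4 = 11 − 9 = 2 completes the 11 down.
R2C2 = 8 − 7 = 1 completes the 8 down.
R2C1 = 3: the only remaining digit allowed by both the 20 across and the 4 down.
R1C1 = 4 − 3 = 1 completes the 4 down.
No cell is forced outright now. R2C3 can only be 2 or 5 (the digits allowed by both its 20 across and its 11 down). If R2C3 = 2: then R1C3 would have to be in {3,5,6,8} for the 21 across but in {9} for the 11 down — contradiction. So R2C3 = 5.
R1C3 = 11 − 5 = 6 completes the 11 down.
R1C5 = 21 − 16 = 5 completes the 21 across.

1, 7, 6, 2, 5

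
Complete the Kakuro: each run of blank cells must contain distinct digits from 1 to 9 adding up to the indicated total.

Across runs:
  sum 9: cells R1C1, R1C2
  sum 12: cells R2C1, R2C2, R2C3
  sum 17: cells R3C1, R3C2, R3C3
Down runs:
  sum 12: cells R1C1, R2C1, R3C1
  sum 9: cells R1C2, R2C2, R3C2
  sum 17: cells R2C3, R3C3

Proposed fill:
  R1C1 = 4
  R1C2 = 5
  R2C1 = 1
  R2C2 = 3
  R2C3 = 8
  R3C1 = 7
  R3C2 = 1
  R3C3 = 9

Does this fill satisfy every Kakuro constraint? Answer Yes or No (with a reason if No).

Yes

Across: 4+5=9; 1+3+8=12; 7+1+9=17. Down: 4+1+7=12; 5+3+1=9; 8+9=17. No digit repeats within any run.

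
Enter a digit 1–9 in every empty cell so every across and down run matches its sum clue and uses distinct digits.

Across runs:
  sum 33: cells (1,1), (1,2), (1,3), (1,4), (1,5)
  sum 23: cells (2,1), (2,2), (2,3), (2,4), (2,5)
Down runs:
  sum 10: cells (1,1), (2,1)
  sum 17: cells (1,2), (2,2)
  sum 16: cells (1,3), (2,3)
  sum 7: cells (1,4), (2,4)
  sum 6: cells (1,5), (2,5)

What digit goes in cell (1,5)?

5

17 in 2 cells must be {8,9}; 16 in 2 cells must be {7,9}.
Nothing is forced directly, so branch on (1,5), whose candidates are 4 or 5. If (1,5) = 4: that forces (1,4) = 5, (2,4) = 2, after which (2,5) would have to be in {1,3,4,5,6,7,8,9} for the 23 across but in {2} for the 6 down — contradiction. So (1,5) = 5.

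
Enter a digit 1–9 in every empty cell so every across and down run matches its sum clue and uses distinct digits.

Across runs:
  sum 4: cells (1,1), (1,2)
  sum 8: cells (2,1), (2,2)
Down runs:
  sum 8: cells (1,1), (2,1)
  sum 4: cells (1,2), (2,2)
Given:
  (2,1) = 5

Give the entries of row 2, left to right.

4 in 2 cells must be {1,3}.
(1,1) = 8 − 5 = 3 completes the 8 down.
(1,2) = 4 − 3 = 1 completes the 4 across.
(2,2) = 8 − 5 = 3 completes the 8 across.

5, 3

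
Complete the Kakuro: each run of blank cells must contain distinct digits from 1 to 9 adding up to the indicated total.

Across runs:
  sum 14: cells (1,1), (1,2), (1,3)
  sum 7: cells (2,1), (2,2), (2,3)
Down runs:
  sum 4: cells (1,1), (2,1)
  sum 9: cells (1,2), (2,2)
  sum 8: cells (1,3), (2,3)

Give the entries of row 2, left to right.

1, 4, 2

7 in 3 cells must be {1,2,4}; 4 in 2 cells must be {1,3}.
The 7 across and the 4 down share only 1, so (2,1) = 1.
Given what's placed, (2,3) must be 2 to fit the 7 across and 8 down.
(1,1) = 4 − 1 = 3 completes the 4 down.
(1,3) = 8 − 2 = 6 completes the 8 down.
(2,2) = 7 − 3 = 4 completes the 7 across.
(1,2) = 14 − 9 = 5 completes the 14 across.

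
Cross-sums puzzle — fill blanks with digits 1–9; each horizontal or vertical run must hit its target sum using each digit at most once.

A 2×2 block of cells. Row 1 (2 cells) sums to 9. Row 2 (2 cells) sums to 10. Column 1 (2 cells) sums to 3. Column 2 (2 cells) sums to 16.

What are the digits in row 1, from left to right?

2 7

3 in 2 cells must be {1,2}; 16 in 2 cells must be {7,9}.
The 9 across and the 16 down share only 7, so (1,2) = 7.
(2,2) = 16 − 7 = 9 completes the 16 down.
(1,1) = 9 − 7 = 2 completes the 9 across.
(2,1) = 10 − 9 = 1 completes the 10 across.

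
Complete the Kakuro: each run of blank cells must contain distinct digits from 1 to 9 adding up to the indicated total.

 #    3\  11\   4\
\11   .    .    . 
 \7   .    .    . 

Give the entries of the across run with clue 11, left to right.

1, 7, 3

7 in 3 cells must be {1,2,4}; 3 in 2 cells must be {1,2}; 4 in 2 cells must be {1,3}.
The 7 across and the 4 down share only 1, so R2C3 = 1.
R1C3 = 4 − 1 = 3 completes the 4 down.
Given what's placed, R2C1 must be 2 to fit the 7 across and 3 down.
R2C2 = 7 − 3 = 4 completes the 7 across.
R1C1 = 3 − 2 = 1 completes the 3 down.
R1C2 = 11 − 4 = 7 completes the 11 across.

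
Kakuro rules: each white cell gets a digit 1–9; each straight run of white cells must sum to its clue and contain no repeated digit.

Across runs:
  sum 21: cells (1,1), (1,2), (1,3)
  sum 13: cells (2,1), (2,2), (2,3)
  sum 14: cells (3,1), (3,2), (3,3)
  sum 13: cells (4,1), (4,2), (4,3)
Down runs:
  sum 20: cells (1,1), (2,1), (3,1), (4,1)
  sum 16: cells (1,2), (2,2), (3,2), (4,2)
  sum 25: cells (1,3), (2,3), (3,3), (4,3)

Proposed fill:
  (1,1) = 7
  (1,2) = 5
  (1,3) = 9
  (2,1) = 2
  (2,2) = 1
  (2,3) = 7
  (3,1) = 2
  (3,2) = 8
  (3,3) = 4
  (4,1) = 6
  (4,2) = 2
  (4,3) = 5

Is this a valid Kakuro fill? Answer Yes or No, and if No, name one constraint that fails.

No — the across run (2,1)–(2,3) sums to 10, not 13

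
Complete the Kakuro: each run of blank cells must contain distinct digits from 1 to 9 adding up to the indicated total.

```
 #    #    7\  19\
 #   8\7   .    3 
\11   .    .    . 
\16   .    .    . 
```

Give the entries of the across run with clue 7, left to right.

7 in 3 cells must be {1,2,4}.
R1C2 = 7 − 3 = 4 completes the 7 across.
R2C3 = 7: the only remaining digit allowed by both the 11 across and the 19 down.
R3C3 = 19 − 10 = 9 completes the 19 down.
Given what's placed, R2C2 must be 1 to fit the 11 across and 7 down.
R3C2 = 7 − 5 = 2 completes the 7 down.
R2C1 = 11 − 8 = 3 completes the 11 across.
R3C1 = 16 − 11 = 5 completes the 16 across.

4, 3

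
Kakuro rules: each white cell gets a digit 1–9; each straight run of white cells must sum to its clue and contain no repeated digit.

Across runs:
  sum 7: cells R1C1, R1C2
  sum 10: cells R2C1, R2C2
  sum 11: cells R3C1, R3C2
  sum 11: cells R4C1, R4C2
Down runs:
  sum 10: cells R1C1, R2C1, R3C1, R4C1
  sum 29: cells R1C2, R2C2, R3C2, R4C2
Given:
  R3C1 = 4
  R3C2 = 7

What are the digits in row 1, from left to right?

10 in 4 cells must be {1,2,3,4}; 29 in 4 cells must be {5,7,8,9}.
R1C2 = 5: the only remaining digit allowed by both the 7 across and the 29 down.
R1C1 = 7 − 5 = 2 completes the 7 across.
Given what's placed, R4C1 must be 3 to fit the 11 across and 10 down.
R4C2 = 11 − 3 = 8 completes the 11 across.
R2C1 = 10 − 9 = 1 completes the 10 down.
R2C2 = 10 − 1 = 9 completes the 10 across.

2 5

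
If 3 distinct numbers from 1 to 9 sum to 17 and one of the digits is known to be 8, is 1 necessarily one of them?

Counterexample: {2,7,8} sums to 17 under that restriction without using 1.

No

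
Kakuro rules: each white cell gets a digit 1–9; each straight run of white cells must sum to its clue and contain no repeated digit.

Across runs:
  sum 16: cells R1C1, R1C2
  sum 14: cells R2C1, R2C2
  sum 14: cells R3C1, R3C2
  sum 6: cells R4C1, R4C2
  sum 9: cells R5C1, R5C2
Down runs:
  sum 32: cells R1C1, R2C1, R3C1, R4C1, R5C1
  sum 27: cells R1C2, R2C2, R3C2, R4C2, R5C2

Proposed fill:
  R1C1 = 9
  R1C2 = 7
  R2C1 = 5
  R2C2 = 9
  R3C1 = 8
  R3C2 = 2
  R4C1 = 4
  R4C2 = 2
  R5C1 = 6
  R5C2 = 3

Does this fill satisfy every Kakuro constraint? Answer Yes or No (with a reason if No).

No — the across run R3C1–R3C2 sums to 10, not 14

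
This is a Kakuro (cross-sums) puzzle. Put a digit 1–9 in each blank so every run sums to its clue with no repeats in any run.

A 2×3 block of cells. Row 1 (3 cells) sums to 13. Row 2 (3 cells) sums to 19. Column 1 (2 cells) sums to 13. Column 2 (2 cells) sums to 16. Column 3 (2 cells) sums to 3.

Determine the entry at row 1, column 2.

16 in 2 cells must be {7,9}; 3 in 2 cells must be {1,2}.
The 19 across and the 3 down share only 2, so (2,3) = 2.
(1,3) = 3 − 2 = 1 completes the 3 down.
Given what's placed, (2,2) must be 9 to fit the 19 across and 16 down.
(1,2) = 16 − 9 = 7 completes the 16 down.
(2,1) = 19 − 11 = 8 completes the 19 across.
(1,1) = 13 − 8 = 5 completes the 13 across.

7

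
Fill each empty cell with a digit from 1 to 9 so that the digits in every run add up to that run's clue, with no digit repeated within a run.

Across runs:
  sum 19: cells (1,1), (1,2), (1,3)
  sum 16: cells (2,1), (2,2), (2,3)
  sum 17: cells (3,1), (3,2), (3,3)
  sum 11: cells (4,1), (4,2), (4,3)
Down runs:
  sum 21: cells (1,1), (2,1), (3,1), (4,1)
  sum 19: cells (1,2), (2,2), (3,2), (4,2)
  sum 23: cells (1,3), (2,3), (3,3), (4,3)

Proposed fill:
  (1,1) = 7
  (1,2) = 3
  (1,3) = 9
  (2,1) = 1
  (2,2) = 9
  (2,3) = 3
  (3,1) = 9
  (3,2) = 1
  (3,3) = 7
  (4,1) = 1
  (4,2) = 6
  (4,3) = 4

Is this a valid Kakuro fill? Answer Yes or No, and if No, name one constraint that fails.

No — the across run (2,1)–(2,3) sums to 13, not 16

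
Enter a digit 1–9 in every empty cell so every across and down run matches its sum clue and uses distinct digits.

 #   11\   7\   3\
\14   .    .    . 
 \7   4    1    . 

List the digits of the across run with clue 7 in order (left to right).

4, 1, 2

7 in 3 cells must be {1,2,4}; 3 in 2 cells must be {1,2}.
R1C1 = 11 − 4 = 7 completes the 11 down.
R1C2 = 7 − 1 = 6 completes the 7 down.
R1C3 = 14 − 13 = 1 completes the 14 across.
R2C3 = 7 − 5 = 2 completes the 7 across.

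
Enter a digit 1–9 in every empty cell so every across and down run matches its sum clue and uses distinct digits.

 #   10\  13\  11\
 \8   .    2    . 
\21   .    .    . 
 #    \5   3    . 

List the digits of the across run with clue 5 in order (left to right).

3 2

R1C1 = 1: the only remaining digit allowed by both the 8 across and the 10 down.
R1C3 = 8 − 3 = 5 completes the 8 across.
R2C1 = 10 − 1 = 9 completes the 10 down.
R2C2 = 13 − 5 = 8 completes the 13 down.
R2C3 = 21 − 17 = 4 completes the 21 across.
R3C3 = 5 − 3 = 2 completes the 5 across.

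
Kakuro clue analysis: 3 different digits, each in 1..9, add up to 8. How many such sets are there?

3 distinct digits from 1–9 sum between 6 and 24.
Enumerating: {1,2,5}, {1,3,4}.

2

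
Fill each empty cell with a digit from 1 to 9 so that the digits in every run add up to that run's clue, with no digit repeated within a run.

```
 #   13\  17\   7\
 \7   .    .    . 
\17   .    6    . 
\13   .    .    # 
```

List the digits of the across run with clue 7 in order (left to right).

1 2 4

7 in 3 cells must be {1,2,4}.
Nothing is forced directly, so branch on R1C2, whose candidates are 2 or 4. If R1C2 = 4: that forces R3C2 = 7, R3C1 = 6, R1C1 = 2, R1C3 = 1, after which R2C1 would have to be in {2,3,4,7,8,9} for the 17 across but in {5} for the 13 down — contradiction. So R1C2 = 2.
R3C2 = 17 − 8 = 9 completes the 17 down.
R3C1 = 13 − 9 = 4 completes the 13 across.
R1C1 = 1: the only remaining digit allowed by both the 7 across and the 13 down.
R1C3 = 7 − 3 = 4 completes the 7 across.
R2C1 = 13 − 5 = 8 completes the 13 down.
R2C3 = 17 − 14 = 3 completes the 17 across.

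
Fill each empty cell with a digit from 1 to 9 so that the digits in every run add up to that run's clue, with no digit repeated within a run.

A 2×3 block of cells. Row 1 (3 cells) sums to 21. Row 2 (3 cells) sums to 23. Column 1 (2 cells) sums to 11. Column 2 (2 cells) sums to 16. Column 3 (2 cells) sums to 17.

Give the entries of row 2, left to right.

23 in 3 cells must be {6,8,9}; 16 in 2 cells must be {7,9}; 17 in 2 cells must be {8,9}.
The 23 across and the 16 down share only 9, so (2,2) = 9.
Given what's placed, (2,3) must be 8 to fit the 23 across and 17 down.
(1,2) = 16 − 9 = 7 completes the 16 down.
(1,3) = 17 − 8 = 9 completes the 17 down.
(2,1) = 23 − 17 = 6 completes the 23 across.
(1,1) = 21 − 16 = 5 completes the 21 across.

6, 9, 8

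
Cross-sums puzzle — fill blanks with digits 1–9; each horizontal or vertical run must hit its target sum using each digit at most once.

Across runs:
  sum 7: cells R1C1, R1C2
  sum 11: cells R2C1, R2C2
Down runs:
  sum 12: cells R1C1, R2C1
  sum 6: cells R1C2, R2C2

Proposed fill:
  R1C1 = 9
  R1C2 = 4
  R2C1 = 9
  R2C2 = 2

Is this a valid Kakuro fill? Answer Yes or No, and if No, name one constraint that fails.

No — the down run R1C1–R2C1 sums to 18, not 12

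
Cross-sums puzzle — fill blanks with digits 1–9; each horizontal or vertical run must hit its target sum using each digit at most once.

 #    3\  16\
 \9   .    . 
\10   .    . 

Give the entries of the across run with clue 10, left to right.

3 in 2 cells must be {1,2}; 16 in 2 cells must be {7,9}.
The 9 across and the 16 down share only 7, so R1C2 = 7.
R2C2 = 16 − 7 = 9 completes the 16 down.
R1C1 = 9 − 7 = 2 completes the 9 across.
R2C1 = 10 − 9 = 1 completes the 10 across.

1 9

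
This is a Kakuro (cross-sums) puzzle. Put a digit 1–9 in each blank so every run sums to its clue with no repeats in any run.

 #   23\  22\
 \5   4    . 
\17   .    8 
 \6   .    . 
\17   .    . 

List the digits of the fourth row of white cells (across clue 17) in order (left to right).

17 in 2 cells must be {8,9}.
R1C2 = 5 − 4 = 1 completes the 5 across.
R2C1 = 17 − 8 = 9 completes the 17 across.
Given what's placed, R3C1 must be 2 to fit the 6 across and 23 down.
R3C2 = 6 − 2 = 4 completes the 6 across.
R4C1 = 23 − 15 = 8 completes the 23 down.
R4C2 = 17 − 8 = 9 completes the 17 across.

8 9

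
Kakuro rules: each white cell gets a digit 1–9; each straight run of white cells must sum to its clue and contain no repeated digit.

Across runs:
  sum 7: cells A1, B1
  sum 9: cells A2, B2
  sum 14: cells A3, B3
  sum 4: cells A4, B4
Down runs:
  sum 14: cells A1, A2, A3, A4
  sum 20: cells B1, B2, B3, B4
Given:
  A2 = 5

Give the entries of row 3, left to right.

6 8

4 in 2 cells must be {1,3}.
B2 = 9 − 5 = 4 completes the 9 across.
A3 = 6: the only remaining digit allowed by both the 14 across and the 14 down.
B3 = 14 − 6 = 8 completes the 14 across.
A4 = 1: the only remaining digit allowed by both the 4 across and the 14 down.
B4 = 4 − 1 = 3 completes the 4 across.
A1 = 14 − 12 = 2 completes the 14 down.
B1 = 7 − 2 = 5 completes the 7 across.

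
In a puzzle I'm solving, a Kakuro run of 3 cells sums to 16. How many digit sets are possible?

8

3 distinct digits from 1–9 sum between 6 and 24.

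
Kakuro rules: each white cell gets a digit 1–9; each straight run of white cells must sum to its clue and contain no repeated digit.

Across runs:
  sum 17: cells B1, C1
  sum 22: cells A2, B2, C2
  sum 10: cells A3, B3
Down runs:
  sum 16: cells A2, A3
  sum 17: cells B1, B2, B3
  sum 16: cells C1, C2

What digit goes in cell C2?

17 in 2 cells must be {8,9}; 16 in 2 cells must be {7,9}.
The 17 across and the 16 down share only 9, so C1 = 9.
C2 = 16 − 9 = 7 completes the 16 down.
B1 = 17 − 9 = 8 completes the 17 across.
A2 = 9: the only remaining digit allowed by both the 22 across and the 16 down.
B2 = 22 − 16 = 6 completes the 22 across.
A3 = 16 − 9 = 7 completes the 16 down.
B3 = 10 − 7 = 3 completes the 10 across.

7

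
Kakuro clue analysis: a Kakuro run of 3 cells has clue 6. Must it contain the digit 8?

No

The only way to make 6 from 3 distinct digits is {1,2,3}, which does not contain 8.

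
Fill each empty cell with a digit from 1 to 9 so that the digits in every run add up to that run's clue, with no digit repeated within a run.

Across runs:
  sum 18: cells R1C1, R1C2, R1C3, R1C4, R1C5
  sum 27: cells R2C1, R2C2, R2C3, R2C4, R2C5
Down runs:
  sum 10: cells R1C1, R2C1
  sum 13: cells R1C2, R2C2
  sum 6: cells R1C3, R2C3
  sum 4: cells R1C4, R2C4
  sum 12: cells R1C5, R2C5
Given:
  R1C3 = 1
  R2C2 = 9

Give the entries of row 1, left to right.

4 in 2 cells must be {1,3}.
R1C2 = 13 − 9 = 4 completes the 13 down.
R1C4 = 3: the only remaining digit allowed by both the 18 across and the 4 down.
R1C5 = 8: the only remaining digit allowed by both the 18 across and the 12 down.
R2C3 = 6 − 1 = 5 completes the 6 down.
R2C4 = 4 − 3 = 1 completes the 4 down.
R2C5 = 12 − 8 = 4 completes the 12 down.
R1C1 = 18 − 16 = 2 completes the 18 across.

2, 4, 1, 3, 8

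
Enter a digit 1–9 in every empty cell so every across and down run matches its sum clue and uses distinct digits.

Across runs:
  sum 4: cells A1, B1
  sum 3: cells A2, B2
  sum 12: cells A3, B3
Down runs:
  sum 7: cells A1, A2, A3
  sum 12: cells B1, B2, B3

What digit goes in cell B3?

8

4 in 2 cells must be {1,3}; 3 in 2 cells must be {1,2}; 7 in 3 cells must be {1,2,4}.
The 4 across and the 7 down share only 1, so A1 = 1.
B1 = 4 − 1 = 3 completes the 4 across.
Given what's placed, A2 must be 2 to fit the 3 across and 7 down.
B2 = 3 − 2 = 1 completes the 3 across.
A3 = 7 − 3 = 4 completes the 7 down.
B3 = 12 − 4 = 8 completes the 12 across.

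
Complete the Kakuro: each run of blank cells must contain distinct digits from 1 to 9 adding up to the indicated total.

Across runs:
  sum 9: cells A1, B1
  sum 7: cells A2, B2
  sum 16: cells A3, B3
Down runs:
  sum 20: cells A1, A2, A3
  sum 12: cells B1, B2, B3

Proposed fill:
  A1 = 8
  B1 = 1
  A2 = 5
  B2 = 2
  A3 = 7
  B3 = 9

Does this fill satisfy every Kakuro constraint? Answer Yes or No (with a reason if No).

Yes

Across: 8+1=9; 5+2=7; 7+9=16. Down: 8+5+7=20; 1+2+9=12. No digit repeats within any run.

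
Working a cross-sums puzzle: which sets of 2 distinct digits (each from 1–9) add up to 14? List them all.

2 distinct digits from 1–9 sum between 3 and 17.

{5,9}; {6,8}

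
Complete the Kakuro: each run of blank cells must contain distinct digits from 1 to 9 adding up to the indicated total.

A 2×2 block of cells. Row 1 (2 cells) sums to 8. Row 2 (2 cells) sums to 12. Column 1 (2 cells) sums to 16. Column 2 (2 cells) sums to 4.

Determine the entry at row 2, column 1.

9

16 in 2 cells must be {7,9}; 4 in 2 cells must be {1,3}.
The 8 across and the 16 down share only 7, so (1,1) = 7.
(1,2) = 8 − 7 = 1 completes the 8 across.
(2,1) = 16 − 7 = 9 completes the 16 down.
(2,2) = 12 − 9 = 3 completes the 12 across.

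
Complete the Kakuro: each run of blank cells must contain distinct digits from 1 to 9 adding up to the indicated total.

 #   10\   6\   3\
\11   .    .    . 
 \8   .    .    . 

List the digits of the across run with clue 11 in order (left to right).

3 in 2 cells must be {1,2}.
Nothing is forced directly, so branch on R1C3, whose candidates are 1 or 2. If R1C3 = 1: that forces R2C3 = 2, R2C1 = 1, R2C2 = 5, after which R1C1 would have to be in {2,3,4,6,7,8} for the 11 across but in {9} for the 10 down — contradiction. So R1C3 = 2.
R2C3 = 3 − 2 = 1 completes the 3 down.
Nothing is forced directly, so branch on R1C2, whose candidates are 1 or 4 or 5. If R1C2 = 4: then R1C1 would have to be in {5} for the 11 across but in {1,2,3,4,6,7,8,9} for the 10 down — contradiction. If R1C2 = 5: that forces R1C1 = 4, after which R2C1 would have to be in {2,3,4,5} for the 8 across but in {6} for the 10 down — contradiction. So R1C2 = 1.
R1C1 = 11 − 3 = 8 completes the 11 across.
R2C1 = 10 − 8 = 2 completes the 10 down.
R2C2 = 8 − 3 = 5 completes the 8 across.

8 1 2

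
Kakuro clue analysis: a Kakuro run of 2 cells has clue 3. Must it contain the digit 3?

The only way to make 3 from 2 distinct digits is {1,2}, which does not contain 3.

No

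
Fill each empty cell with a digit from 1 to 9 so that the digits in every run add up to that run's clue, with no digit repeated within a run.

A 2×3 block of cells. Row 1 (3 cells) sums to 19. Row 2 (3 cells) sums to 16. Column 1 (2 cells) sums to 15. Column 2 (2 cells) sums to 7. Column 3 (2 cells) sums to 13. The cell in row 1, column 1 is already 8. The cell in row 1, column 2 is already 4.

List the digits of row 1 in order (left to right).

8 4 7

(1,3) = 19 − 12 = 7 completes the 19 across.
(2,1) = 15 − 8 = 7 completes the 15 down.
(2,2) = 7 − 4 = 3 completes the 7 down.
(2,3) = 16 − 10 = 6 completes the 16 across.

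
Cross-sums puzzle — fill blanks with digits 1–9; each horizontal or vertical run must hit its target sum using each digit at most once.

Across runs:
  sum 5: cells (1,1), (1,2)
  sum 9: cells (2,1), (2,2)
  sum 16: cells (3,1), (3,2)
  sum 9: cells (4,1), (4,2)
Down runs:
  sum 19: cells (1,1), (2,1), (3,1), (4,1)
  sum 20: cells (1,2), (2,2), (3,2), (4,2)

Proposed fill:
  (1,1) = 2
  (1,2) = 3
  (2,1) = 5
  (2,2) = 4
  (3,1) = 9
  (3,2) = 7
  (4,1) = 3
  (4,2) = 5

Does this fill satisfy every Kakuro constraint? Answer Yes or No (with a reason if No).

No — the down run (1,2)–(4,2) sums to 19, not 20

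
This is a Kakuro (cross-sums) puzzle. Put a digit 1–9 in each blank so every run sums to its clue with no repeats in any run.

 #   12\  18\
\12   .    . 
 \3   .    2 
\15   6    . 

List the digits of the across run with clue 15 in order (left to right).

6, 9

3 in 2 cells must be {1,2}.
R2C1 = 3 − 2 = 1 completes the 3 across.
R3C2 = 15 − 6 = 9 completes the 15 across.
R1C1 = 12 − 7 = 5 completes the 12 down.
R1C2 = 12 − 5 = 7 completes the 12 across.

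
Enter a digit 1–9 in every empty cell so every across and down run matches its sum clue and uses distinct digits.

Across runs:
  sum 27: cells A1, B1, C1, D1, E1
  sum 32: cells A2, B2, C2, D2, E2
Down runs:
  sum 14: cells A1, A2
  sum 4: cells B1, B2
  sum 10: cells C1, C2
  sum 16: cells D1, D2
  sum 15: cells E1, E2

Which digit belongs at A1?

4 in 2 cells must be {1,3}; 16 in 2 cells must be {7,9}.
Only 3 fits B2 under both its across sum 32 and down sum 4.
B1 = 4 − 3 = 1 completes the 4 down.
Nothing is forced directly, so branch on C2, whose candidates are 7 or 8 or 9. If C2 = 7: that forces C1 = 3, D1 = 9, after which D2 would have to be in {5,8,9} for the 32 across but in {7} for the 16 down — contradiction. If C2 = 9: then C1 would have to be in {2,3,4,5,6,7,8,9} for the 27 across but in {1} for the 10 down — contradiction. So C2 = 8.
C1 = 10 − 8 = 2 completes the 10 down.
No cell is forced outright now. A1 can only be 8 or 9 (the digits allowed by both its 27 across and its 14 down). If A1 = 8: then A2 would have to be in {5,7,9} for the 32 across but in {6} for the 14 down — contradiction. So A1 = 9.

9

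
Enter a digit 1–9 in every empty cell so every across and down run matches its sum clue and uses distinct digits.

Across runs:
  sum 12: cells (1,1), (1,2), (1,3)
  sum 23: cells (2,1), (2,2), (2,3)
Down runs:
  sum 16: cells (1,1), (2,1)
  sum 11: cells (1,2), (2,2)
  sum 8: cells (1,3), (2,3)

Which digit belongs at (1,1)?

7

23 in 3 cells must be {6,8,9}; 16 in 2 cells must be {7,9}.
The 23 across and the 16 down share only 9, so (2,1) = 9.
Given what's placed, (2,3) must be 6 to fit the 23 across and 8 down.
(1,1) = 16 − 9 = 7 completes the 16 down.
(1,3) = 8 − 6 = 2 completes the 8 down.
(2,2) = 23 − 15 = 8 completes the 23 across.
(1,2) = 12 − 9 = 3 completes the 12 across.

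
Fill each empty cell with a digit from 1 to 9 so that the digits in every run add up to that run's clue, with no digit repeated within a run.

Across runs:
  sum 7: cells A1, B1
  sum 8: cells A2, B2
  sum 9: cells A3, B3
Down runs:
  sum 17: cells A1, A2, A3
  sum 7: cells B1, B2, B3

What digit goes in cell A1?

3

7 in 3 cells must be {1,2,4}.
Nothing is forced directly, so branch on B1, whose candidates are 1 or 2 or 4. If B1 = 1: that forces A1 = 6, B2 = 2, B3 = 4, after which A2 would have to be in {6} for the 8 across but in {2,3,4,7,8,9} for the 17 down — contradiction. If B1 = 2: that forces A1 = 5, A2 = 3, after which B2 would have to be in {5} for the 8 across but in {1,4} for the 7 down — contradiction. So B1 = 4.
A1 = 7 − 4 = 3 completes the 7 across.
Nothing is forced directly, so branch on A2, whose candidates are 5 or 6. If A2 = 5: then B2 would have to be in {3} for the 8 across but in {1,2} for the 7 down — contradiction. So A2 = 6.
B2 = 8 − 6 = 2 completes the 8 across.
A3 = 17 − 9 = 8 completes the 17 down.
B3 = 9 − 8 = 1 completes the 9 across.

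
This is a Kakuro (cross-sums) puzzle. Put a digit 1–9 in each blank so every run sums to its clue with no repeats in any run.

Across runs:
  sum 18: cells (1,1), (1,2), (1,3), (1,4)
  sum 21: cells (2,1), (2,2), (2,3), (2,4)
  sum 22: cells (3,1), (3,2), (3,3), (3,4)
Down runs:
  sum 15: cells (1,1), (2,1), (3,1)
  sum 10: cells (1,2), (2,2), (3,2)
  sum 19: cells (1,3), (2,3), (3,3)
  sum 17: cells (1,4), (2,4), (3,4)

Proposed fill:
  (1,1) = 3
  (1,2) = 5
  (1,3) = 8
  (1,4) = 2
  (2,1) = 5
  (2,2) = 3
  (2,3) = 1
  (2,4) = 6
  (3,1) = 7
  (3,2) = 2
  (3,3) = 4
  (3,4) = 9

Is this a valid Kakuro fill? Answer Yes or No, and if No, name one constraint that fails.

No — the across run (2,1)–(2,4) sums to 15, not 21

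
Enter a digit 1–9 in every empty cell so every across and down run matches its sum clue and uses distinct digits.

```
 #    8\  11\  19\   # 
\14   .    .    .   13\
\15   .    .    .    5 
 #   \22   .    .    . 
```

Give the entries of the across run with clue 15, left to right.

1 2 7 5

R3C4 = 13 − 5 = 8 completes the 13 down.
R3C2 = 5: the only remaining digit allowed by both the 22 across and the 11 down.
R3C3 = 22 − 13 = 9 completes the 22 across.
Given what's placed, R2C2 must be 2 to fit the 15 across and 11 down.
R2C3 = 7: the only remaining digit allowed by both the 15 across and the 19 down.
R1C2 = 11 − 7 = 4 completes the 11 down.
R1C3 = 19 − 16 = 3 completes the 19 down.
R2C1 = 15 − 14 = 1 completes the 15 across.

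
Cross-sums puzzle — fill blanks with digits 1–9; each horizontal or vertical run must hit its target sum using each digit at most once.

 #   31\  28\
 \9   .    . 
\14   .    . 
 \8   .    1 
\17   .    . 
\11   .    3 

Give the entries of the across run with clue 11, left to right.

17 in 2 cells must be {8,9}.
R3C1 = 8 − 1 = 7 completes the 8 across.
R5C1 = 11 − 3 = 8 completes the 11 across.

8 3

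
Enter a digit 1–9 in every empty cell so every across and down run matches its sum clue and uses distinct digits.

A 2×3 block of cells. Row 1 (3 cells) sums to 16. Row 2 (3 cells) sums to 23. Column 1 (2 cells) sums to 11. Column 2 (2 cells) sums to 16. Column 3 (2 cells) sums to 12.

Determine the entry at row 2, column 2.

23 in 3 cells must be {6,8,9}; 16 in 2 cells must be {7,9}.
The 23 across and the 16 down share only 9, so (2,2) = 9.
Given what's placed, (2,3) must be 8 to fit the 23 across and 12 down.
(1,2) = 16 − 9 = 7 completes the 16 down.
(1,3) = 12 − 8 = 4 completes the 12 down.
(2,1) = 23 − 17 = 6 completes the 23 across.
(1,1) = 16 − 11 = 5 completes the 16 across.

9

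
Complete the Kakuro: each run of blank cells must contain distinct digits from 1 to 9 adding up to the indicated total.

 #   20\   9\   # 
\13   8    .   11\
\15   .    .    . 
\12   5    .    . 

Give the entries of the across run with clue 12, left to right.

5, 1, 6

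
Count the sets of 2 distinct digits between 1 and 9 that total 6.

2 distinct digits from 1–9 sum between 3 and 17.
Enumerating: {1,5}, {2,4}.

2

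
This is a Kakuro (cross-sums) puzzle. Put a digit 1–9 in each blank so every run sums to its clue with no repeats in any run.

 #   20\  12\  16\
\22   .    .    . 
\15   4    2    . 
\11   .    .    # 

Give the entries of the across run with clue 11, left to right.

7 4

16 in 2 cells must be {7,9}.
R2C3 = 15 − 6 = 9 completes the 15 across.
R1C3 = 16 − 9 = 7 completes the 16 down.
Given what's placed, R1C1 must be 9 to fit the 22 across and 20 down.
R1C2 = 22 − 16 = 6 completes the 22 across.
R3C1 = 20 − 13 = 7 completes the 20 down.
R3C2 = 11 − 7 = 4 completes the 11 across.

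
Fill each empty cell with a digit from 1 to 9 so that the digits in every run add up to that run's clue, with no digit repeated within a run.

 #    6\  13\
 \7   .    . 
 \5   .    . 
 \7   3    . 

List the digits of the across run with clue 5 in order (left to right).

2, 3

6 in 3 cells must be {1,2,3}.
R3C2 = 7 − 3 = 4 completes the 7 across.
Nothing is forced directly, so branch on R1C1, whose candidates are 1 or 2. If R1C1 = 2: then R1C2 would have to be in {5} for the 7 across but in {1,2,3,6,7,8} for the 13 down — contradiction. So R1C1 = 1.
R1C2 = 7 − 1 = 6 completes the 7 across.
R2C1 = 6 − 4 = 2 completes the 6 down.
R2C2 = 5 − 2 = 3 completes the 5 across.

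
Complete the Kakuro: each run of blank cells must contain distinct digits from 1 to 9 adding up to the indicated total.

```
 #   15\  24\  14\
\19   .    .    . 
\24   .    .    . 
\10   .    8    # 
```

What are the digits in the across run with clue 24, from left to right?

24 in 3 cells must be {7,8,9}.
R3C1 = 10 − 8 = 2 completes the 10 across.
No cell is forced outright now. R1C2 can only be 7 or 9 (the digits allowed by both its 19 across and its 24 down). If R1C2 = 7: that forces R2C2 = 9, R2C3 = 8, after which R1C3 would have to be in {3,4,8,9} for the 19 across but in {6} for the 14 down — contradiction. So R1C2 = 9.
R2C2 = 24 − 17 = 7 completes the 24 down.
Nothing is forced directly, so branch on R1C3, whose candidates are 6 or 8. If R1C3 = 8: then R1C1 would have to be in {2} for the 19 across but in {4,5,6,7,8,9} for the 15 down — contradiction. So R1C3 = 6.
R1C1 = 19 − 15 = 4 completes the 19 across.
R2C1 = 15 − 6 = 9 completes the 15 down.
R2C3 = 24 − 16 = 8 completes the 24 across.

9 7 8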